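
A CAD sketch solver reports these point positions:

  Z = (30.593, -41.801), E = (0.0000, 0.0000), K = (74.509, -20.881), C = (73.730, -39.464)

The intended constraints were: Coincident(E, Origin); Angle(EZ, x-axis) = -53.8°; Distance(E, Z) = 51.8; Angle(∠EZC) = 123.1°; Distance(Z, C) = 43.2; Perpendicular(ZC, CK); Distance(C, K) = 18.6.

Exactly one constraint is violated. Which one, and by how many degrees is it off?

Perpendicular(ZC, CK) — off by 5.50°.

E = (0.00, 0.00) ✓; EZ at -53.80° ✓; |EZ| = 51.80 ✓; ∠EZC = 123.1° ✓; |ZC| = 43.20 ✓; ∠(ZC, CK) = 84.50° ✗; |CK| = 18.60 ✓.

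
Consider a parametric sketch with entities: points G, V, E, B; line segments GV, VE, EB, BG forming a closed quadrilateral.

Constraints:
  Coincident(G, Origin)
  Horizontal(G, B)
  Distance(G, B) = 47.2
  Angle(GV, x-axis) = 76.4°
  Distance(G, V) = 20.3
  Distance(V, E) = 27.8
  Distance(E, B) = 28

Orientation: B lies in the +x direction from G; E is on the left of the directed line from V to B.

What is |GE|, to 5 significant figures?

40.053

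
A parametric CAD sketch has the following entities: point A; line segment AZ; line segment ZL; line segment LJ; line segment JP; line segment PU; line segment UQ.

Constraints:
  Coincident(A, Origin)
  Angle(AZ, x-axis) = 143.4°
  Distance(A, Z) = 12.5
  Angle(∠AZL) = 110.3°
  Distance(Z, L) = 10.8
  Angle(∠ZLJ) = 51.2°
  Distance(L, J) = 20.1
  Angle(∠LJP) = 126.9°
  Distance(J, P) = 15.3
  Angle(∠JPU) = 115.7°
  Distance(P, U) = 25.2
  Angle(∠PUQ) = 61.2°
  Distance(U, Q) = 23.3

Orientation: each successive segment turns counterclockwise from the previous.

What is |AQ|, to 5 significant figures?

17.595

∠JPU = 115.7° gives PU at 99.300° from the x-axis; with |PU| = 25.2, U = (8.4834, 28.955). ∠PUQ = 61.2° gives UQ at -141.90° from the x-axis; with |UQ| = 23.3, Q = (-9.8522, 14.578). Then |AQ| = |Q − A| = 17.595.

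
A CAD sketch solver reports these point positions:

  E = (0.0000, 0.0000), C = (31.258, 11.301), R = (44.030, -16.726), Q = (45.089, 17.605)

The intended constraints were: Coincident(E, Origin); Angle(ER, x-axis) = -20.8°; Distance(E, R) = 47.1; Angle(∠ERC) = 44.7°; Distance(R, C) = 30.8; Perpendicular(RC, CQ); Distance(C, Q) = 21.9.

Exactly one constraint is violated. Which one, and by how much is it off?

Distance(C, Q) = 21.9 — off by 6.70.

E = (0.00, 0.00) ✓; ER at -20.80° ✓; |ER| = 47.10 ✓; ∠ERC = 44.70° ✓; |RC| = 30.80 ✓; ∠(RC, CQ) = 90.00° ✓; |CQ| = 15.20 ✗.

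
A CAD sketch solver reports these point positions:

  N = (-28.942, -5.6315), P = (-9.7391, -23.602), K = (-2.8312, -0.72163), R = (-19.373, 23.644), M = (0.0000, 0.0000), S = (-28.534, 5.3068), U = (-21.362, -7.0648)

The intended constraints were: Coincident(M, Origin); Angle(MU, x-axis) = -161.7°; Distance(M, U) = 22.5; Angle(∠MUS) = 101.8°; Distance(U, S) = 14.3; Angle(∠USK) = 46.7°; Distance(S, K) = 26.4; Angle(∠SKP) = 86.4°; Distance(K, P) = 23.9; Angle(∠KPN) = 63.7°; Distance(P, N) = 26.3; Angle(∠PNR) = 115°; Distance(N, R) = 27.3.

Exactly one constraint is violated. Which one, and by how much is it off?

Distance(N, R) = 27.3 — off by 3.50.

M = (0.00, 0.00) ✓; MU at -161.7° ✓; |MU| = 22.50 ✓; ∠MUS = 101.8° ✓; |US| = 14.30 ✓; ∠USK = 46.70° ✓; |SK| = 26.40 ✓; ∠SKP = 86.40° ✓; |KP| = 23.90 ✓; ∠KPN = 63.70° ✓; |PN| = 26.30 ✓; ∠PNR = 115.0° ✓; |NR| = 30.80 ✗.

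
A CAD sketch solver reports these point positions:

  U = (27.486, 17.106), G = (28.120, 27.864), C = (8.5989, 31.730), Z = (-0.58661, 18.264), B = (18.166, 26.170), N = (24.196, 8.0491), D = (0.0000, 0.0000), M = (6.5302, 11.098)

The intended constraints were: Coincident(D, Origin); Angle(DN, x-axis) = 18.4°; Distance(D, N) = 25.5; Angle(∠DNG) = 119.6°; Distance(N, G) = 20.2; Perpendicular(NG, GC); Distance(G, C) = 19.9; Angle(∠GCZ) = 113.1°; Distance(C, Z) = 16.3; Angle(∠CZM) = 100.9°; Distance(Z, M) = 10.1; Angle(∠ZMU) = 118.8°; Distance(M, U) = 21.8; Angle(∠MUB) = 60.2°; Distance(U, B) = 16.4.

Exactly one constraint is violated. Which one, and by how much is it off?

Distance(U, B) = 16.4 — off by 3.40.

D = (0.00, 0.00) ✓; DN at 18.40° ✓; |DN| = 25.50 ✓; ∠DNG = 119.6° ✓; |NG| = 20.20 ✓; ∠(NG, GC) = 90.00° ✓; |GC| = 19.90 ✓; ∠GCZ = 113.1° ✓; |CZ| = 16.30 ✓; ∠CZM = 100.9° ✓; |ZM| = 10.10 ✓; ∠ZMU = 118.8° ✓; |MU| = 21.80 ✓; ∠MUB = 60.20° ✓; |UB| = 13.00 ✗.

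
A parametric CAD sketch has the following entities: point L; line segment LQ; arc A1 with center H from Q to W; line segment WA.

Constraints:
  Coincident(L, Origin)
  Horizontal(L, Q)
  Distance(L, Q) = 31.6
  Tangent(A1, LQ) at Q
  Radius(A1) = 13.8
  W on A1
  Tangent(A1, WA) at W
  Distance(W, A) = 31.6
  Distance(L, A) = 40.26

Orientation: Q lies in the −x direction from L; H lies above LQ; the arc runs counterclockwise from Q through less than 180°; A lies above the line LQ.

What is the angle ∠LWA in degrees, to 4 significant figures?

98.36°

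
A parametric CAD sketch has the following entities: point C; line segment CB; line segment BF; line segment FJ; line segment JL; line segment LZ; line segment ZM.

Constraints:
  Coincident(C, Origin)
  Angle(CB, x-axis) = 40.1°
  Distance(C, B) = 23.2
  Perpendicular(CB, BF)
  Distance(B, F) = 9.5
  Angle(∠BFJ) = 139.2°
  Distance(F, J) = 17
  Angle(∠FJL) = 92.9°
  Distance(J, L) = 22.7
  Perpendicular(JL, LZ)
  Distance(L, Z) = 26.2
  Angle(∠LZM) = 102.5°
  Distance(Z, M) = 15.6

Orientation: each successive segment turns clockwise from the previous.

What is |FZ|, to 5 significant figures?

25.301

C is at the origin; CB runs at 40.1° with length 23.2, so B = (17.746, 14.944). CB is perpendicular to BF, so BF runs at -49.900°; with |BF| = 9.5, F = (23.865, 7.6769). ∠BFJ = 139.2° gives FJ at -90.700° from the x-axis; with |FJ| = 17.0, J = (23.658, -9.3218). ∠FJL = 92.9° gives JL at -177.80° from the x-axis; with |JL| = 22.7, L = (0.97439, -10.193). JL ⟂ LZ, so LZ runs at 92.200°; with |LZ| = 26.2, Z = (-0.031367, 15.987). Then |FZ| = |Z − F| = 25.301.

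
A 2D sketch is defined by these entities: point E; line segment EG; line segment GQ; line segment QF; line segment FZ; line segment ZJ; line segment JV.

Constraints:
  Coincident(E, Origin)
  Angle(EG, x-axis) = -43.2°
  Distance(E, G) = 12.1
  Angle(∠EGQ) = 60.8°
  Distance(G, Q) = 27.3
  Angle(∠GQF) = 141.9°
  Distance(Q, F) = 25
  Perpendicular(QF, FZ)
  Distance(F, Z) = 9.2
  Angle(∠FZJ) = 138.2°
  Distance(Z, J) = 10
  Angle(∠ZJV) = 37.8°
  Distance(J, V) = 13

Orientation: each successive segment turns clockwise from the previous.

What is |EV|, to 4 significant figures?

34.52

E is at the origin; EG runs at -43.2° with length 12.1, so G = (8.821, -8.283). ∠EGQ = 60.8° gives GQ at -162.4° from the x-axis; with |GQ| = 27.3, Q = (-17.20, -16.54). ∠GQF = 141.9° gives QF at 159.5° from the x-axis; with |QF| = 25.0, F = (-40.62, -7.783). The perpendicularity gives FZ at right angles to QF, so FZ runs at 69.50°; with |FZ| = 9.2, Z = (-37.40, 0.8349). ∠FZJ = 138.2° gives ZJ at 27.70° from the x-axis; with |ZJ| = 10.0, J = (-28.54, 5.483). ∠ZJV = 37.8° gives JV at -114.5° from the x-axis; with |JV| = 13.0, V = (-33.93, -6.346). Then |EV| = |V − E| = 34.52.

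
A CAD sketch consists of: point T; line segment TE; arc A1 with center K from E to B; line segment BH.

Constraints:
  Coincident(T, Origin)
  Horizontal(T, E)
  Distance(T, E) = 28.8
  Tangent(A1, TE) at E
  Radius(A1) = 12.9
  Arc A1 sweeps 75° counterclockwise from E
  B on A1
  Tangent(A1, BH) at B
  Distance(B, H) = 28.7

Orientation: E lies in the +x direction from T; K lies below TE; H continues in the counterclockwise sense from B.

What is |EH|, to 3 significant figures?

42.3

T is at the origin; T and E share the same y with |TE| = 28.8 and E on the +x side, so E = (28.8, 0.00). Tangency of A1 to TE means the radius KE is perpendicular to TE, so K = E + (0, -12.9) = (28.8, -12.9). On A1, E sits at bearing 90° from K; a 75° counterclockwise sweep puts B at bearing 165°, so B = K + 12.9·(cos 165°, sin 165°) = (16.3, -9.56). Since A1 is tangent to BH there, KB ⟂ BH, so BH runs along (−sin 165°, cos 165°); with |BH| = 28.7, H = (8.91, -37.3). Then |EH| = |H − E| = 42.3.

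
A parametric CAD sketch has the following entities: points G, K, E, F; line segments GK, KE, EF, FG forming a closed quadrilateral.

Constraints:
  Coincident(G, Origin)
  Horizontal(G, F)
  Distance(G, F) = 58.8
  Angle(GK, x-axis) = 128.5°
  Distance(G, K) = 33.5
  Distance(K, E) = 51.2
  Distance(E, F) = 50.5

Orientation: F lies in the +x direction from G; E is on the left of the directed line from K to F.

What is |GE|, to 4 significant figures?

49.29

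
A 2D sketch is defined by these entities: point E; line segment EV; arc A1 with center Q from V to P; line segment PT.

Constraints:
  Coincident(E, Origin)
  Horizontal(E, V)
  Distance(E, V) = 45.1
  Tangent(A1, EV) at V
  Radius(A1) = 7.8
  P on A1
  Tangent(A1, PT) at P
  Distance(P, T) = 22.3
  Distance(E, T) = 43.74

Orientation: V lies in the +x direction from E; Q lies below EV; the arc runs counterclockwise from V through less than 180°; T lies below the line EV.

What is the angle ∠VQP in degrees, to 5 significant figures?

79.462°

Checks: ∠(QV, VE) = 90.00° ✓; |QP| = 7.800 ✓; ∠(QP, PT) = 90.00° ✓; |PT| = 22.30 ✓; |ET| = 43.74 ✓.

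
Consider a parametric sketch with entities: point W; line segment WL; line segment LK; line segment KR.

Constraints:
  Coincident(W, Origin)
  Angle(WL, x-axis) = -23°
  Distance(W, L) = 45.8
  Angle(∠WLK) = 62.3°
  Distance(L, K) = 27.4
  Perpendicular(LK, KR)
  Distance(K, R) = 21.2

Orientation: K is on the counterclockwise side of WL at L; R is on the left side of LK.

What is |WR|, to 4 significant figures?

20.29

W is at the origin; WL runs at -23.0° with length 45.8, so L = 45.8·(cos -23.0°, sin -23.0°) = (42.16, -17.90). ∠WLK = 62.3°, so LK runs at -23.0° + (180° − 62.3°) = 94.70° from the x-axis; with |LK| = 27.4, K = L + 27.4·(cos 94.70°, sin 94.70°) = (39.91, 9.412). The perpendicularity gives KR at right angles to LK; with |KR| = 21.2 on the left of LK, R = K + 21.2·(-0.9966, -0.08194) = (18.79, 7.675). Then |WR| = |R − W| = 20.29.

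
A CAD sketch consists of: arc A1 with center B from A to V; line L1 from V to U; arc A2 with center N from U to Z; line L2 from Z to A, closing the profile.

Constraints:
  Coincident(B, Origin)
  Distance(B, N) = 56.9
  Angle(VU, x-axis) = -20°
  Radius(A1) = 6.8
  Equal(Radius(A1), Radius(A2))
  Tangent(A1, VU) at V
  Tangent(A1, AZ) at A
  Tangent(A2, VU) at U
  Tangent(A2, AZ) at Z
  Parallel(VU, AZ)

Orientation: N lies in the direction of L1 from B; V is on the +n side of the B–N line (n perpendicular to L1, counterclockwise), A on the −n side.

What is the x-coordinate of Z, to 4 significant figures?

51.14

The slot axis is L1's direction at -20.0°, so u = (cos -20.0°, sin -20.0°) = (0.9397, -0.3420) and n = (−sin -20.0°, cos -20.0°) = (0.3420, 0.9397). B is at the origin and N lies 56.9 along u from B, so N = 56.9·u = (53.47, -19.46). Tangency of A1 to both parallel lines with radius 6.8 puts V and A at B ± 6.8·n: V = (2.326, 6.390), A = (-2.326, -6.390). Equal radii place U and Z the same way about N: U = N + 6.8·n = (55.79, -13.07), Z = N − 6.8·n = (51.14, -25.85). So Z.x = 51.14.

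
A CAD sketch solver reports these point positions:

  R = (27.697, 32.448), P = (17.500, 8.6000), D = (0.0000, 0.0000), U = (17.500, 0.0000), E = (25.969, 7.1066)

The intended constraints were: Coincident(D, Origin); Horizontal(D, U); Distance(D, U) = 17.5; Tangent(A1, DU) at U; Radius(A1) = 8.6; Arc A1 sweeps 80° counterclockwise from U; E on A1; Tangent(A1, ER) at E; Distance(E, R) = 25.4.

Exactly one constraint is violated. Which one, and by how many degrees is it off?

Tangent(A1, ER) at E — off by 6.10°.

D = (0.00, 0.00) ✓; D.y = 0.00, U.y = 0.00 ✓; |DU| = 17.50 ✓; ∠(PU, UD) = 90.00° ✓; |PU| = 8.600 ✓; bearing(P→E) − bearing(P→U) = 80.00° ✓; |PE| = 8.600 ✓; ∠(PE, ER) = 83.90° ✗; |ER| = 25.40 ✓.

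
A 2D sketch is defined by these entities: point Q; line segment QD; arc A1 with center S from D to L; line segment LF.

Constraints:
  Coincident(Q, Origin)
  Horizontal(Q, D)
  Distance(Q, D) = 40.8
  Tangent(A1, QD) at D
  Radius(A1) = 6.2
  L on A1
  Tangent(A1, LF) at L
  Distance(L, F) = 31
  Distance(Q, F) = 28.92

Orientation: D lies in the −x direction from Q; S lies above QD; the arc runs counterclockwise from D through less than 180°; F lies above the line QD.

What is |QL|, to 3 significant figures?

36.3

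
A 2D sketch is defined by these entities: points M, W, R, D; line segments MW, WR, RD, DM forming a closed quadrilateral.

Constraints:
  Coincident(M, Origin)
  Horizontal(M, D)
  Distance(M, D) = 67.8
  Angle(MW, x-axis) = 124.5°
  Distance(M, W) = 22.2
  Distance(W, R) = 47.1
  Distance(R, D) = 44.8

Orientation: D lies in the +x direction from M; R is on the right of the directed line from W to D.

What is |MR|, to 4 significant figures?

26.70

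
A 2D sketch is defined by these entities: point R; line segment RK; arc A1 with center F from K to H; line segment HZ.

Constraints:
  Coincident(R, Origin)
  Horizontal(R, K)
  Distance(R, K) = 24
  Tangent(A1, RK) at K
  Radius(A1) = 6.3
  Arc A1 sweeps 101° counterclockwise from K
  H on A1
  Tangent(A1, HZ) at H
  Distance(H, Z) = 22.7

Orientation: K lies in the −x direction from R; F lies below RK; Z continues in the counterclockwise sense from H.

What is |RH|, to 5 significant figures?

31.103

The tangent condition forces FK to be normal to RK, so F = K + (0, -6.3) = (-24.000, -6.3000). On A1, K sits at bearing 90° from F; a 101° counterclockwise sweep puts H at bearing 191°, so H = F + 6.3·(cos 191°, sin 191°) = (-30.184, -7.5021). Then |RH| = |H − R| = 31.103.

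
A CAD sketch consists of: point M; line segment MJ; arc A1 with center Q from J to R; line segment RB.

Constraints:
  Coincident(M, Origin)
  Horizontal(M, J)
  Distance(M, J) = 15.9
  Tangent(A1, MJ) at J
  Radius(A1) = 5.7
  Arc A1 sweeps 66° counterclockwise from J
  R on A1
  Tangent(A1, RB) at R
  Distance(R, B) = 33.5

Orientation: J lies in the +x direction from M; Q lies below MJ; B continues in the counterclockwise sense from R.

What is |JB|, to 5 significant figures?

38.855

M is at the origin; MJ is horizontal with |MJ| = 15.9 and J on the +x side, so J = (15.900, 0.0000). A1 meets MJ tangentially, so QJ is at right angles to MJ, so Q = J + (0, -5.7) = (15.900, -5.7000). On A1, J sits at bearing 90° from Q; a 66° counterclockwise sweep puts R at bearing 156°, so R = Q + 5.7·(cos 156°, sin 156°) = (10.693, -3.3816). Since A1 is tangent to RB there, QR ⟂ RB, so RB runs along (−sin 156°, cos 156°); with |RB| = 33.5, B = (-2.9329, -33.985). Then |JB| = |B − J| = 38.855.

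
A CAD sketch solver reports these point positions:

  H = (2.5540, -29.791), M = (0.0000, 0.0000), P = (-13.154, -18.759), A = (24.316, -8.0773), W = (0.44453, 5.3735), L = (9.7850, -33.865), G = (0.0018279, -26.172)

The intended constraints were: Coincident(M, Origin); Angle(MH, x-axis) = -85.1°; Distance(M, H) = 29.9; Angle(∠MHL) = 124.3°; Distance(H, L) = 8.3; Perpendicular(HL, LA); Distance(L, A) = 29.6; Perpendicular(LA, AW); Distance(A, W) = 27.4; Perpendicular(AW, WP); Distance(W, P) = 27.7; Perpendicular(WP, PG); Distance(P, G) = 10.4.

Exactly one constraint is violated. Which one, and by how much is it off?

Distance(P, G) = 10.4 — off by 4.70.

M = (0.00, 0.00) ✓; MH at -85.10° ✓; |MH| = 29.90 ✓; ∠MHL = 124.3° ✓; |HL| = 8.300 ✓; ∠(HL, LA) = 90.00° ✓; |LA| = 29.60 ✓; ∠(LA, AW) = 90.00° ✓; |AW| = 27.40 ✓; ∠(AW, WP) = 90.00° ✓; |WP| = 27.70 ✓; ∠(WP, PG) = 90.00° ✓; |PG| = 15.10 ✗.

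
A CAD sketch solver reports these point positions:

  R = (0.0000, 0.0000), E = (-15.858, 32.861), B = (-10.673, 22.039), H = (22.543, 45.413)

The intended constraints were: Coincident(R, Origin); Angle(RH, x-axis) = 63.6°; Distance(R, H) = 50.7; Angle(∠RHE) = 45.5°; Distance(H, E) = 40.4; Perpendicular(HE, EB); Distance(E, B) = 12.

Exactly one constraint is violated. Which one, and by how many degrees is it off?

Perpendicular(HE, EB) — off by 7.50°.

R = (0.00, 0.00) ✓; RH at 63.60° ✓; |RH| = 50.70 ✓; ∠RHE = 45.50° ✓; |HE| = 40.40 ✓; ∠(HE, EB) = 97.50° ✗; |EB| = 12.00 ✓.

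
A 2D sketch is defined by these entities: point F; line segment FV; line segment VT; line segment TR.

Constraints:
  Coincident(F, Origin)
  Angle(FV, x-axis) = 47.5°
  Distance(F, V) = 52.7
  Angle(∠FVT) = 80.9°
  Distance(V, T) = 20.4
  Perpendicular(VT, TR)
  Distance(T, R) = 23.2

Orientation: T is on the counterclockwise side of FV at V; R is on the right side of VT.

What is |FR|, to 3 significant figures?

76.2

∠FVT = 80.9°, so VT runs at 47.5° + (180° − 80.9°) = 147° from the x-axis; with |VT| = 20.4, T = V + 20.4·(cos 147°, sin 147°) = (18.6, 50.1). VT ⟂ TR; with |TR| = 23.2 on the right of VT, R = T + 23.2·(0.550, 0.835) = (31.3, 69.5). Then |FR| = |R − F| = 76.2.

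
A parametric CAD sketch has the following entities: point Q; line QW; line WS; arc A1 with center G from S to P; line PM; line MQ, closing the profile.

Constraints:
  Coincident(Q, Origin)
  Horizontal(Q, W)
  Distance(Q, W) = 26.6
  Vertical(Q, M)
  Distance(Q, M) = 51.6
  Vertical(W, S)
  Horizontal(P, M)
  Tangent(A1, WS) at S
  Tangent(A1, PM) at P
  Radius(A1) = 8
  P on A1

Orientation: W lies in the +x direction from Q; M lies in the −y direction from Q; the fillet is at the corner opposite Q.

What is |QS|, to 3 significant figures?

51.1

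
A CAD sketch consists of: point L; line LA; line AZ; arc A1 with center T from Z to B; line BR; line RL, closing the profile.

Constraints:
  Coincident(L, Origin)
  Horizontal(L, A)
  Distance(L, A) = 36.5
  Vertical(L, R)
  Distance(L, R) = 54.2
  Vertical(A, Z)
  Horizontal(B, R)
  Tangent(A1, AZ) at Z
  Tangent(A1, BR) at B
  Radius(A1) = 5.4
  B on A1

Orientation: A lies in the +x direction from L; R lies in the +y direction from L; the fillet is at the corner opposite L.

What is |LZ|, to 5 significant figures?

60.940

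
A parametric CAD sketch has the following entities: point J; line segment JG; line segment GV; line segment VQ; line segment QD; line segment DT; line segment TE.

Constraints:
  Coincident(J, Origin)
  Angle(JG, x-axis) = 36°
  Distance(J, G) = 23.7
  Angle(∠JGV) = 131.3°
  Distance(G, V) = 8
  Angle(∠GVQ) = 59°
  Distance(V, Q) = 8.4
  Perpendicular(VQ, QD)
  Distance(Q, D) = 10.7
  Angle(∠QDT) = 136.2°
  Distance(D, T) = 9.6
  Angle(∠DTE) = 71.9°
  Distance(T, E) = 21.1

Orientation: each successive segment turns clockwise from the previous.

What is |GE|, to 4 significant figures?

14.59

J is at the origin; JG runs at 36.0° with length 23.7, so G = (19.17, 13.93). ∠JGV = 131.3° gives GV at -12.70° from the x-axis; with |GV| = 8.0, V = (26.98, 12.17). ∠GVQ = 59.0° gives VQ at -133.7° from the x-axis; with |VQ| = 8.4, Q = (21.17, 6.099). VQ is perpendicular to QD, so QD runs at 136.3°; with |QD| = 10.7, D = (13.44, 13.49). ∠QDT = 136.2° gives DT at 92.50° from the x-axis; with |DT| = 9.6, T = (13.02, 23.08). ∠DTE = 71.9° gives TE at -15.60° from the x-axis; with |TE| = 21.1, E = (33.34, 17.41). Then |GE| = |E − G| = 14.59.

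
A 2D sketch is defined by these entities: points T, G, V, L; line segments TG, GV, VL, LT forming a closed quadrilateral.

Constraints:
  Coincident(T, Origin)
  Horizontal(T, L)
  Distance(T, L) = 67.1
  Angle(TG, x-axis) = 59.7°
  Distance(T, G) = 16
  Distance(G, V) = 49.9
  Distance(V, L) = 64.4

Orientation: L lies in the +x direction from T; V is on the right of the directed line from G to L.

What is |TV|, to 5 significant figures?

38.265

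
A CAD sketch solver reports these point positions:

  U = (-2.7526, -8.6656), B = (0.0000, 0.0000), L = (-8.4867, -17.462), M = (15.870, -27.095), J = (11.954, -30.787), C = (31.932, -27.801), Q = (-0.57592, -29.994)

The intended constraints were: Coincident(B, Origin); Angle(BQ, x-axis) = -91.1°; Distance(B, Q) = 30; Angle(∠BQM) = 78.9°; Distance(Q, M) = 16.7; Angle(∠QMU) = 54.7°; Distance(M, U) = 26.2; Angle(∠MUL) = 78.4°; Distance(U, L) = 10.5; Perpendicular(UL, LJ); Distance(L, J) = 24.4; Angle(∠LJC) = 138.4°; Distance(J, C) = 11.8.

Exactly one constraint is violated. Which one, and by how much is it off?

Distance(J, C) = 11.8 — off by 8.40.

B = (0.00, 0.00) ✓; BQ at -91.10° ✓; |BQ| = 30.00 ✓; ∠BQM = 78.90° ✓; |QM| = 16.70 ✓; ∠QMU = 54.70° ✓; |MU| = 26.20 ✓; ∠MUL = 78.40° ✓; |UL| = 10.50 ✓; ∠(UL, LJ) = 90.00° ✓; |LJ| = 24.40 ✓; ∠LJC = 138.4° ✓; |JC| = 20.20 ✗.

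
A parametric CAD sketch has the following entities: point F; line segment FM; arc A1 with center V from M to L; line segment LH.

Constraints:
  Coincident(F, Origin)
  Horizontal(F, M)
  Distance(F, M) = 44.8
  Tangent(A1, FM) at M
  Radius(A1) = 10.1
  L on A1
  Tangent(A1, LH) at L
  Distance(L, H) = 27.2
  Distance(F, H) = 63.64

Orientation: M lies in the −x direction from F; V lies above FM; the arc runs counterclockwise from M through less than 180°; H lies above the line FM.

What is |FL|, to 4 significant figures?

39.40

Checks: F.y = 0.00, M.y = 0.00 ✓; |VL| = 10.10 ✓; ∠(VL, LH) = 90.00° ✓; |LH| = 27.20 ✓; |FH| = 63.64 ✓.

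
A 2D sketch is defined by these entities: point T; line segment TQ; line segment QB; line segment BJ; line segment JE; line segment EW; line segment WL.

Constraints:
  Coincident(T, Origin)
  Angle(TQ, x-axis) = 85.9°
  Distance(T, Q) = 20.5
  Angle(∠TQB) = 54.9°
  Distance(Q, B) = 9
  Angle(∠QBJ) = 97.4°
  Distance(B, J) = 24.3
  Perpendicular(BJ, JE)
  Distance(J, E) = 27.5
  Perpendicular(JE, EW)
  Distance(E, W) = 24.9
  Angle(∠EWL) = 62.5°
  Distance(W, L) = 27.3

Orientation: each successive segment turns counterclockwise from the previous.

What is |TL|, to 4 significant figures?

6.323

T is at the origin; TQ runs at 85.9° with length 20.5, so Q = (1.466, 20.45). ∠TQB = 54.9° gives QB at -149.0° from the x-axis; with |QB| = 9.0, B = (-6.249, 15.81). ∠QBJ = 97.4° gives BJ at -66.40° from the x-axis; with |BJ| = 24.3, J = (3.480, -6.455). BJ is perpendicular to JE, so JE runs at 23.60°; with |JE| = 27.5, E = (28.68, 4.554). JE is perpendicular to EW, so EW runs at 113.6°; with |EW| = 24.9, W = (18.71, 27.37). ∠EWL = 62.5° gives WL at -128.9° from the x-axis; with |WL| = 27.3, L = (1.568, 6.126). Then |TL| = |L − T| = 6.323.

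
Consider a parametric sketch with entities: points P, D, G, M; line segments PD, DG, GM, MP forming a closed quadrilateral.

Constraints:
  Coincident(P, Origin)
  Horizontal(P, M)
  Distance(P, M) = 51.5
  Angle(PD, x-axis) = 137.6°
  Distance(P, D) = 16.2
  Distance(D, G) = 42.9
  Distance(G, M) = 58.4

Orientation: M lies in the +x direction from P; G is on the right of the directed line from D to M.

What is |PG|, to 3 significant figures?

29.9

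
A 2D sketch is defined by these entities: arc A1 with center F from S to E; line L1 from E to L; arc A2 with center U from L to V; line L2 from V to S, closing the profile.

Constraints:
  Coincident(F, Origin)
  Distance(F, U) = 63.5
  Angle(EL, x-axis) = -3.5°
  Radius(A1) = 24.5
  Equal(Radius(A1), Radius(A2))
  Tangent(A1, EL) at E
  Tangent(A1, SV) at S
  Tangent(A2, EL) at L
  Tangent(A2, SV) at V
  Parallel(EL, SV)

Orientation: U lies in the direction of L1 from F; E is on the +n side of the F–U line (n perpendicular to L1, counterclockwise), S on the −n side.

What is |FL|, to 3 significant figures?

68.1

Tangency of A1 to both parallel lines with radius 24.5 puts E and S at F ± 24.5·n: E = (1.50, 24.5), S = (-1.50, -24.5). Equal radii place L and V the same way about U: L = U + 24.5·n = (64.9, 20.6), V = U − 24.5·n = (61.9, -28.3). Then |FL| = |L − F| = 68.1.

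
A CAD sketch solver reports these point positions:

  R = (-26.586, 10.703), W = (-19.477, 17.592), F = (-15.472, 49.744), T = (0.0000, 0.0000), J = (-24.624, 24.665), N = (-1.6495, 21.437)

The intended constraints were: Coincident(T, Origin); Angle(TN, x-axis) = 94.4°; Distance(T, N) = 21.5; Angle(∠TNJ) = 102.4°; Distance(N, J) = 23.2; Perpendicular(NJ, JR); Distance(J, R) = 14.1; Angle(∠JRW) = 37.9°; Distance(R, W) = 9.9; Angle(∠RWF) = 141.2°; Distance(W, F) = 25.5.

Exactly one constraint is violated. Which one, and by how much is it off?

Distance(W, F) = 25.5 — off by 6.90.

T = (0.00, 0.00) ✓; TN at 94.40° ✓; |TN| = 21.50 ✓; ∠TNJ = 102.4° ✓; |NJ| = 23.20 ✓; ∠(NJ, JR) = 90.00° ✓; |JR| = 14.10 ✓; ∠JRW = 37.90° ✓; |RW| = 9.899 ✓; ∠RWF = 141.2° ✓; |WF| = 32.40 ✗.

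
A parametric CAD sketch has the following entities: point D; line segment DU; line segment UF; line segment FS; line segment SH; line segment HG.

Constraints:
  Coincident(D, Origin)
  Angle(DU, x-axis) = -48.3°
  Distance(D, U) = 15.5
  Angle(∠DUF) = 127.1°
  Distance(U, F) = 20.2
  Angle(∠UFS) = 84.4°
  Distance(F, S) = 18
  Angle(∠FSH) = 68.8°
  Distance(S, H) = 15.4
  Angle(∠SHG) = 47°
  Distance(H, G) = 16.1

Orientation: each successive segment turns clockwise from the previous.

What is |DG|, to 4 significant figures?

29.97

∠FSH = 68.8° gives SH at 52.00° from the x-axis; with |SH| = 15.4, H = (-1.363, -14.05). ∠SHG = 47.0° gives HG at -81.00° from the x-axis; with |HG| = 16.1, G = (1.156, -29.95). Then |DG| = |G − D| = 29.97.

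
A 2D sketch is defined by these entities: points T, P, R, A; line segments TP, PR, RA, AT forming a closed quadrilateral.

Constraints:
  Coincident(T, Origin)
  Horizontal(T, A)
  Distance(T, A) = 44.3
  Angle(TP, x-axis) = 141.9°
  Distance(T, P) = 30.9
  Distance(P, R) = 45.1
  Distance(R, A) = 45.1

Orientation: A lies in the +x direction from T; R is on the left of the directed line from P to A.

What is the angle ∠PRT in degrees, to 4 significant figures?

42.00°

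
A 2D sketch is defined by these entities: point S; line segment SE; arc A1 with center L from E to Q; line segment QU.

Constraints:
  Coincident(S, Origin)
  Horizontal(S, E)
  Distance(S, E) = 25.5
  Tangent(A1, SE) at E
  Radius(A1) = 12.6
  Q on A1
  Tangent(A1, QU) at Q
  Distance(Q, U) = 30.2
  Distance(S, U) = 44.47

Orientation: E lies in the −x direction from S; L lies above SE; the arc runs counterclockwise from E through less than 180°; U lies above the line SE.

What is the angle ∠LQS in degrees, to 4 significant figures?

136.6°

Checks: |LQ| = 12.60 ✓; ∠(LQ, QU) = 90.00° ✓; |QU| = 30.20 ✓; |SU| = 44.47 ✓.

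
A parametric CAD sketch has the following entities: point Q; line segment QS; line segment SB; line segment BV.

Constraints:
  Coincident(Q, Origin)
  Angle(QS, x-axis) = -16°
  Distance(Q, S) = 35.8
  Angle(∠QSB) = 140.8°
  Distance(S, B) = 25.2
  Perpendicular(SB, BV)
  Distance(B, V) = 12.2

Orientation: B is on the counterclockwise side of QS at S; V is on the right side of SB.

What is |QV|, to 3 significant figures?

63.4

Q is at the origin; QS runs at -16.0° with length 35.8, so S = 35.8·(cos -16.0°, sin -16.0°) = (34.4, -9.87). ∠QSB = 140.8°, so SB runs at -16.0° + (180° − 140.8°) = 23.2° from the x-axis; with |SB| = 25.2, B = S + 25.2·(cos 23.2°, sin 23.2°) = (57.6, 0.0595). SB is perpendicular to BV; with |BV| = 12.2 on the right of SB, V = B + 12.2·(0.394, -0.919) = (62.4, -11.2). Then |QV| = |V − Q| = 63.4.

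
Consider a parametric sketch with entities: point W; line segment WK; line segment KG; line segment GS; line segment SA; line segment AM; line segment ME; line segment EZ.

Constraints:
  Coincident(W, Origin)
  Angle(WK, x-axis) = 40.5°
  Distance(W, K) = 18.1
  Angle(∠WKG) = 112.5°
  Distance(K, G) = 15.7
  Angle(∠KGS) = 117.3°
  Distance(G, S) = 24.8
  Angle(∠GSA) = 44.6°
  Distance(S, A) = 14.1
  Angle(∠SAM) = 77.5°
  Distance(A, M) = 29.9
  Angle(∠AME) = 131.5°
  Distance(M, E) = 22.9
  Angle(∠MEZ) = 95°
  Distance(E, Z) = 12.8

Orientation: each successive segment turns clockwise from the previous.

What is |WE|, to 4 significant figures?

65.18

W is at the origin; WK runs at 40.5° with length 18.1, so K = (13.76, 11.76). ∠WKG = 112.5° gives KG at -27.00° from the x-axis; with |KG| = 15.7, G = (27.75, 4.627). ∠KGS = 117.3° gives GS at -89.70° from the x-axis; with |GS| = 24.8, S = (27.88, -20.17). ∠GSA = 44.6° gives SA at 134.9° from the x-axis; with |SA| = 14.1, A = (17.93, -10.18). ∠SAM = 77.5° gives AM at 32.40° from the x-axis; with |AM| = 29.9, M = (43.17, 5.837). ∠AME = 131.5° gives ME at -16.10° from the x-axis; with |ME| = 22.9, E = (65.18, -0.5140). Then |WE| = |E − W| = 65.18.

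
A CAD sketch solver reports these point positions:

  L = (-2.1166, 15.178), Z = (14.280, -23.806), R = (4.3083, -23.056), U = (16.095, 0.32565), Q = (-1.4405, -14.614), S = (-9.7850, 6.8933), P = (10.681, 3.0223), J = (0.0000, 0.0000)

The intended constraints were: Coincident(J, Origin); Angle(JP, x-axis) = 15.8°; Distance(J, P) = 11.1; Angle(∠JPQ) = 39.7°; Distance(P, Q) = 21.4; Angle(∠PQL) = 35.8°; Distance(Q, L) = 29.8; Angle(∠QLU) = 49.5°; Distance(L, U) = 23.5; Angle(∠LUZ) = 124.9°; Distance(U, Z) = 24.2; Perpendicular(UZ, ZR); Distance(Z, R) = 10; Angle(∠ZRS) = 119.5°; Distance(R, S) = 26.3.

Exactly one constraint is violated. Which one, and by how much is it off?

Distance(R, S) = 26.3 — off by 6.80.

J = (0.00, 0.00) ✓; JP at 15.80° ✓; |JP| = 11.10 ✓; ∠JPQ = 39.70° ✓; |PQ| = 21.40 ✓; ∠PQL = 35.80° ✓; |QL| = 29.80 ✓; ∠QLU = 49.50° ✓; |LU| = 23.50 ✓; ∠LUZ = 124.9° ✓; |UZ| = 24.20 ✓; ∠(UZ, ZR) = 90.00° ✓; |ZR| = 10.00 ✓; ∠ZRS = 119.5° ✓; |RS| = 33.10 ✗.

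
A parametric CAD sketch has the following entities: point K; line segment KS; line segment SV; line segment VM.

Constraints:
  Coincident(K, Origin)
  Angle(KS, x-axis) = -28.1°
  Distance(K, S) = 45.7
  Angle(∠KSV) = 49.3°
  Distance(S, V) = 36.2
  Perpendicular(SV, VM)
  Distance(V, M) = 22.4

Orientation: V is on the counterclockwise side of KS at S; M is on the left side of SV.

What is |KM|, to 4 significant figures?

13.82

∠KSV = 49.3°, so SV runs at -28.1° + (180° − 49.3°) = 102.6° from the x-axis; with |SV| = 36.2, V = S + 36.2·(cos 102.6°, sin 102.6°) = (32.42, 13.80). SV is perpendicular to VM; with |VM| = 22.4 on the left of SV, M = V + 22.4·(-0.9759, -0.2181) = (10.56, 8.917). Then |KM| = |M − K| = 13.82.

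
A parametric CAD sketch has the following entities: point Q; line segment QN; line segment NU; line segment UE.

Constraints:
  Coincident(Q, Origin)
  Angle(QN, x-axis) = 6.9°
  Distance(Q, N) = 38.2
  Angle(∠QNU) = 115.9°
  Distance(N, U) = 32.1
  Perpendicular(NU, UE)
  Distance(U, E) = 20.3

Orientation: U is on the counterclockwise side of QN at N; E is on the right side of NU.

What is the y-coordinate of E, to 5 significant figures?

28.331

Q is at the origin; QN runs at 6.9° with length 38.2, so N = 38.2·(cos 6.9°, sin 6.9°) = (37.923, 4.5892). ∠QNU = 115.9°, so NU runs at 6.9° + (180° − 115.9°) = 71.000° from the x-axis; with |NU| = 32.1, U = N + 32.1·(cos 71.000°, sin 71.000°) = (48.374, 34.940). NU is perpendicular to UE; with |UE| = 20.3 on the right of NU, E = U + 20.3·(0.94552, -0.32557) = (67.568, 28.331). So E.y = 28.331.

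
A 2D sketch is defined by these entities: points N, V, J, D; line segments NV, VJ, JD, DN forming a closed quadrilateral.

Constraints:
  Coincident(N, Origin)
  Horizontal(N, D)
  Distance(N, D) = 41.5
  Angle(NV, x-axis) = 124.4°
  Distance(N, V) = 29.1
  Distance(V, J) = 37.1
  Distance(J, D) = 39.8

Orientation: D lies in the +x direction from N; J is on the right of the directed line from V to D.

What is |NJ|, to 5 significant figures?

8.2791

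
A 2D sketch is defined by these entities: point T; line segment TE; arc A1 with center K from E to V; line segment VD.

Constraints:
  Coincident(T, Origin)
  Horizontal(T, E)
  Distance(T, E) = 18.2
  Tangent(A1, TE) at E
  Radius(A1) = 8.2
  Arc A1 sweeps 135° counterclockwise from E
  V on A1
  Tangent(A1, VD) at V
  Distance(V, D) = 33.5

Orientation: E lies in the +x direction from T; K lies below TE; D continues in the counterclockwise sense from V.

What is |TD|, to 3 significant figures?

52.2

T is at the origin; T and E share the same y with |TE| = 18.2 and E on the +x side, so E = (18.2, 0.00). Tangency of A1 to TE means the radius KE is perpendicular to TE, so K = E + (0, -8.2) = (18.2, -8.20). On A1, E sits at bearing 90° from K; a 135° counterclockwise sweep puts V at bearing 225°, so V = K + 8.2·(cos 225°, sin 225°) = (12.4, -14.0). A1 meets VD tangentially, so KV is at right angles to VD, so VD runs along (−sin 225°, cos 225°); with |VD| = 33.5, D = (36.1, -37.7). Then |TD| = |D − T| = 52.2.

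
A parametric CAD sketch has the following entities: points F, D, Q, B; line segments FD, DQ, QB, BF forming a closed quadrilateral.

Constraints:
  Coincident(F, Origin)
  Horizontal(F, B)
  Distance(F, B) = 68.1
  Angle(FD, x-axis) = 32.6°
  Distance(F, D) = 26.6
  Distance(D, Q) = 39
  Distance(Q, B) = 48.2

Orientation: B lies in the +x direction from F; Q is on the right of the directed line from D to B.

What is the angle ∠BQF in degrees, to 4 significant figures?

106.9°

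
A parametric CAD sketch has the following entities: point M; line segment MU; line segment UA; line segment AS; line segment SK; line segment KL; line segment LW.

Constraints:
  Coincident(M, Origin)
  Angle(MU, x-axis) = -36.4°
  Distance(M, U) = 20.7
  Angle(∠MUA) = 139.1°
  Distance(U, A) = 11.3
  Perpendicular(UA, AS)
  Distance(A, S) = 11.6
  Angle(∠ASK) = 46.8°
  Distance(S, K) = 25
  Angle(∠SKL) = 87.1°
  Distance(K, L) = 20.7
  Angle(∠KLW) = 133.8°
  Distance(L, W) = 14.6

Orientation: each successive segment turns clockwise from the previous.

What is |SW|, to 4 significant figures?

32.88

M is at the origin; MU runs at -36.4° with length 20.7, so U = (16.66, -12.28). ∠MUA = 139.1° gives UA at -77.30° from the x-axis; with |UA| = 11.3, A = (19.15, -23.31). UA is perpendicular to AS, so AS runs at -167.3°; with |AS| = 11.6, S = (7.829, -25.86). ∠ASK = 46.8° gives SK at 59.50° from the x-axis; with |SK| = 25.0, K = (20.52, -4.317). ∠SKL = 87.1° gives KL at -33.40° from the x-axis; with |KL| = 20.7, L = (37.80, -15.71). ∠KLW = 133.8° gives LW at -79.60° from the x-axis; with |LW| = 14.6, W = (40.43, -30.07). Then |SW| = |W − S| = 32.88.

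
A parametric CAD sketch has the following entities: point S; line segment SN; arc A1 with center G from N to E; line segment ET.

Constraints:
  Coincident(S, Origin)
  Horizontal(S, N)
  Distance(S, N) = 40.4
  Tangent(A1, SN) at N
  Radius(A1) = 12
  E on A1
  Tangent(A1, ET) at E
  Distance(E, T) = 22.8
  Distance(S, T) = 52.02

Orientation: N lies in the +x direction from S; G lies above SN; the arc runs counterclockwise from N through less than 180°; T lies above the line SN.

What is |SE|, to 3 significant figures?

53.5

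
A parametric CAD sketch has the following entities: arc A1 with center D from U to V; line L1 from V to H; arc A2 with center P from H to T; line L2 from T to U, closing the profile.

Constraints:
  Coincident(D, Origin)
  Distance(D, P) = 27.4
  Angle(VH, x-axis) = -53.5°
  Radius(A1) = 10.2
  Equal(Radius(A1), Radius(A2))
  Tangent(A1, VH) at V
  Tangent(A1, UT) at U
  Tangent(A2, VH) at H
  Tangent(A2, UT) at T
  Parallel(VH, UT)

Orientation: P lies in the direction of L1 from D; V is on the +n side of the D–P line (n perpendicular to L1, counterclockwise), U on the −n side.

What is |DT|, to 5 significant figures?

29.237

Tangency of A1 to both parallel lines with radius 10.2 puts V and U at D ± 10.2·n: V = (8.1993, 6.0672), U = (-8.1993, -6.0672). Equal radii place H and T the same way about P: H = P + 10.2·n = (24.497, -15.958), T = P − 10.2·n = (8.0988, -28.093). Then |DT| = |T − D| = 29.237.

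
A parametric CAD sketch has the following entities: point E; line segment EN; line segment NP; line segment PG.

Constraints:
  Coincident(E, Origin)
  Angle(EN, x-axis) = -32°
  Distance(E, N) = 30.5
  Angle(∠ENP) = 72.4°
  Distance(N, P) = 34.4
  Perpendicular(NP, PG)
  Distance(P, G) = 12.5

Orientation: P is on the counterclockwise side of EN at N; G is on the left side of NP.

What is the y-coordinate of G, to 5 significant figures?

20.265

E is at the origin; EN runs at -32.0° with length 30.5, so N = 30.5·(cos -32.0°, sin -32.0°) = (25.865, -16.163). ∠ENP = 72.4°, so NP runs at -32.0° + (180° − 72.4°) = 75.600° from the x-axis; with |NP| = 34.4, P = N + 34.4·(cos 75.600°, sin 75.600°) = (34.420, 17.157). NP ⟂ PG; with |PG| = 12.5 on the left of NP, G = P + 12.5·(-0.96858, 0.24869) = (22.313, 20.265). So G.y = 20.265.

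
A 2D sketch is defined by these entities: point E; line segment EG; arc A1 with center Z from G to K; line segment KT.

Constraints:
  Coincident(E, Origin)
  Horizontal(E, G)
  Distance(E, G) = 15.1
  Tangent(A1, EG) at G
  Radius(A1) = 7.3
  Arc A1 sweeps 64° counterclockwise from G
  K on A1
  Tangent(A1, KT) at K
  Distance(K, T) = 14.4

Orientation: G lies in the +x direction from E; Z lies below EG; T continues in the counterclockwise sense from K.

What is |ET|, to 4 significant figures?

17.19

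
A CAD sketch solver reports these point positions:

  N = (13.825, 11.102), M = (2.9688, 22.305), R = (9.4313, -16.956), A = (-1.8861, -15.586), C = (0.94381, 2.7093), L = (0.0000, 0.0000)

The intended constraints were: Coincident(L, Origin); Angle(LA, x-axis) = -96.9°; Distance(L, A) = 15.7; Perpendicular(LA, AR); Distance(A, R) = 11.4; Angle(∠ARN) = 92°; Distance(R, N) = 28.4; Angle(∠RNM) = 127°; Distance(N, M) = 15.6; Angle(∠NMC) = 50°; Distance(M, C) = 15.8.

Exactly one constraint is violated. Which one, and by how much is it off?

Distance(M, C) = 15.8 — off by 3.90.

L = (0.00, 0.00) ✓; LA at -96.90° ✓; |LA| = 15.70 ✓; ∠(LA, AR) = 90.00° ✓; |AR| = 11.40 ✓; ∠ARN = 92.00° ✓; |RN| = 28.40 ✓; ∠RNM = 127.0° ✓; |NM| = 15.60 ✓; ∠NMC = 50.00° ✓; |MC| = 19.70 ✗.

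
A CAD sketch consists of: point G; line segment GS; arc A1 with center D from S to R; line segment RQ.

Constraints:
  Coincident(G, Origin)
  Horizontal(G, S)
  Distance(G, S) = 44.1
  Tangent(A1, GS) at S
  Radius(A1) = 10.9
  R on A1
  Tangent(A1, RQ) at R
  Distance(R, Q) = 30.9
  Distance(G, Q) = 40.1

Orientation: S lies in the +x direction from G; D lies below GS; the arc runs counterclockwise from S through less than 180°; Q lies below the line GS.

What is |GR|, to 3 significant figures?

34.8

Checks: |DS| = 10.90 ✓; |DR| = 10.90 ✓; ∠(DR, RQ) = 90.00° ✓; |RQ| = 30.90 ✓; |GQ| = 40.10 ✓.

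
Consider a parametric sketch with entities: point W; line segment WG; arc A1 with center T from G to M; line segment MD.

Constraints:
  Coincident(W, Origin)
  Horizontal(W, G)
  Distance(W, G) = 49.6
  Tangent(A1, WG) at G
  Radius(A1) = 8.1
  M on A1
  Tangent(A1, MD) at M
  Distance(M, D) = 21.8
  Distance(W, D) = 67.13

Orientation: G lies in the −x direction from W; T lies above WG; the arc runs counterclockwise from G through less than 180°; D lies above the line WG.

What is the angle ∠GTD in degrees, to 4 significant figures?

151.3°

W is at the origin; WG is horizontal with |WG| = 49.6 and G on the −x side, so G = (-49.60, 0.000). A1 meets WG tangentially, so TG is at right angles to WG, so T = G + (0, 8.1) = (-49.60, 8.100). Since TM ⟂ MD (tangency), |TD| = √(8.1² + 21.8²) = 23.26 regardless of where M sits on A1. So D lies on both circle(W, 67.13) and circle(T, 23.26); the above-WG intersection is D = (-60.78, 28.49). M is the foot of the tangent from D: M = (-44.30, 14.23).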